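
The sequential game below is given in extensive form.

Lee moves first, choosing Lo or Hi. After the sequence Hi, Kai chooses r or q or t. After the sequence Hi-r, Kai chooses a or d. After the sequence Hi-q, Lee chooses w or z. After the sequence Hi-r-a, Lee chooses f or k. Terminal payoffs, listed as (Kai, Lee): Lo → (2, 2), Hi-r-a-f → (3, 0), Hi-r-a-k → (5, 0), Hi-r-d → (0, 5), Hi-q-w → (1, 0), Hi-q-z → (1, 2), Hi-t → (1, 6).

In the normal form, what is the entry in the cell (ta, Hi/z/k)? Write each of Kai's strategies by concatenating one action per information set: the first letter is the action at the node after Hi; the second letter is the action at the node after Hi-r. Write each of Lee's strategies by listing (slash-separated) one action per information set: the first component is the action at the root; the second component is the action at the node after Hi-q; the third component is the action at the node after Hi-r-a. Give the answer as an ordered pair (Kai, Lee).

Trace the play path from the root:
  Lee plays Hi
  Kai plays t at [Hi]
→ terminal payoff (1, 6).
(Kai's choice at the node after Hi-r is never reached on this path, so it doesn't affect the outcome.)

(1, 6)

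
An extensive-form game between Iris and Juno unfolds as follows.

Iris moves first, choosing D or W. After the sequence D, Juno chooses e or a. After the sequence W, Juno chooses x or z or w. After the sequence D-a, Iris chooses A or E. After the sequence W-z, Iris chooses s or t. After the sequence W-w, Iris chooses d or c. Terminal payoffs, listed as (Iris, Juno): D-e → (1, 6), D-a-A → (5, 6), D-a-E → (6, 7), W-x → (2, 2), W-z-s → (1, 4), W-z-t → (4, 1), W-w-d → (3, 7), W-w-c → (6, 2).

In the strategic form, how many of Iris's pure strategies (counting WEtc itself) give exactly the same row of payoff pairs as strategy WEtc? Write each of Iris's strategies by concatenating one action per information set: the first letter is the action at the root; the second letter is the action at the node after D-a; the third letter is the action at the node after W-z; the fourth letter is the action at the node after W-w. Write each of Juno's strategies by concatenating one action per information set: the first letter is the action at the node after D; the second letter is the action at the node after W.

2

Row for WEtc (columns ex, ez, ew, ax, az, aw): (2,2) (4,1) (6,2) (2,2) (4,1) (6,2).
Under WEtc, Iris's choice at the node after D-a can never be reached regardless of what Juno does, so varying those choices leaves every outcome unchanged.
Holding the reachable choices fixed and varying the unreachable one freely already gives 2 equivalent strategies.
No other strategy reproduces this row, so those 2 are the full class: WAtc, WEtc.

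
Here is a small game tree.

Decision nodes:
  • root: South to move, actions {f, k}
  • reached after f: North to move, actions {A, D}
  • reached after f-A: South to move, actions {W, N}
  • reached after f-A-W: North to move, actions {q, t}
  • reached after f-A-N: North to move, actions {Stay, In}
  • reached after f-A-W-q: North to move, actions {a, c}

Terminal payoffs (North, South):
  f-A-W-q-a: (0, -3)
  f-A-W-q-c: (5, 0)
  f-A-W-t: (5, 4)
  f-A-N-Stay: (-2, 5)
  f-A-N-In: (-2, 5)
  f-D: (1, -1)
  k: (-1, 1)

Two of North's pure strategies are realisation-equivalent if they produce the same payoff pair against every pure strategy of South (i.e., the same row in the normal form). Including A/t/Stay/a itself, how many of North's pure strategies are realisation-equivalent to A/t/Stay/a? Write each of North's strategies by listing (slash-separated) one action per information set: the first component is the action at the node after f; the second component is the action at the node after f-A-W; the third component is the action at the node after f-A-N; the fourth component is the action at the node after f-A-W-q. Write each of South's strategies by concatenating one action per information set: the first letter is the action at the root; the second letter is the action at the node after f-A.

4

Row for A/t/Stay/a (columns fW, fN, kW, kN): (5,4) (-2,5) (-1,1) (-1,1).
Under A/t/Stay/a, North's choice at the node after f-A-W-q can never be reached regardless of what South does, so varying those choices leaves every outcome unchanged.
Holding the reachable choices fixed and varying the unreachable one freely already gives 2 equivalent strategies.
Checking the remaining rows, A/t/In/a, A/t/In/c also happen to give the same payoffs in every column, bringing the total to 4: A/t/Stay/a, A/t/Stay/c, A/t/In/a, A/t/In/c.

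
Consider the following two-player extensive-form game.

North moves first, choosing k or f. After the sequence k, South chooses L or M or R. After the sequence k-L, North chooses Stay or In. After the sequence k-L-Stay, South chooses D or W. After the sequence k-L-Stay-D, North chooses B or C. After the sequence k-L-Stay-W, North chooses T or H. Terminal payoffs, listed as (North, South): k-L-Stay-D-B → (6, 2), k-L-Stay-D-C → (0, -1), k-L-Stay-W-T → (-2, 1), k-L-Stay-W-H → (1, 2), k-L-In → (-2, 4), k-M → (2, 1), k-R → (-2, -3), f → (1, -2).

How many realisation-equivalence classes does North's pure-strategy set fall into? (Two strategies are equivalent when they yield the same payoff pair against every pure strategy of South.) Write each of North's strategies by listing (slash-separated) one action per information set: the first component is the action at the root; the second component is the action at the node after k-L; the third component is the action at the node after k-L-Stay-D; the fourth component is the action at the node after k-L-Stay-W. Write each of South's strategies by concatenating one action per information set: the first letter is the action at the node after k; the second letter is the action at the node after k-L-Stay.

North has 16 pure strategies: k/Stay/B/T, k/Stay/B/H, k/Stay/C/T, k/Stay/C/H, k/In/B/T, k/In/B/H, k/In/C/T, k/In/C/H, f/Stay/B/T, f/Stay/B/H, f/Stay/C/T, f/Stay/C/H, f/In/B/T, f/In/B/H, f/In/C/T, f/In/C/H. Columns: LD, LW, MD, MW, RD, RW.
{k/Stay/B/T} → row (6,2) (-2,1) (2,1) (2,1) (-2,-3) (-2,-3)
{k/Stay/B/H} → row (6,2) (1,2) (2,1) (2,1) (-2,-3) (-2,-3)
{k/Stay/C/T} → row (0,-1) (-2,1) (2,1) (2,1) (-2,-3) (-2,-3)
{k/Stay/C/H} → row (0,-1) (1,2) (2,1) (2,1) (-2,-3) (-2,-3)
{k/In/B/T, k/In/B/H, k/In/C/T, k/In/C/H} → row (-2,4) (-2,4) (2,1) (2,1) (-2,-3) (-2,-3)
{f/Stay/B/T, f/Stay/B/H, f/Stay/C/T, f/Stay/C/H, f/In/B/T, f/In/B/H, f/In/C/T, f/In/C/H} → row (1,-2) (1,-2) (1,-2) (1,-2) (1,-2) (1,-2)
That's 6 distinct rows out of 16 strategies.

6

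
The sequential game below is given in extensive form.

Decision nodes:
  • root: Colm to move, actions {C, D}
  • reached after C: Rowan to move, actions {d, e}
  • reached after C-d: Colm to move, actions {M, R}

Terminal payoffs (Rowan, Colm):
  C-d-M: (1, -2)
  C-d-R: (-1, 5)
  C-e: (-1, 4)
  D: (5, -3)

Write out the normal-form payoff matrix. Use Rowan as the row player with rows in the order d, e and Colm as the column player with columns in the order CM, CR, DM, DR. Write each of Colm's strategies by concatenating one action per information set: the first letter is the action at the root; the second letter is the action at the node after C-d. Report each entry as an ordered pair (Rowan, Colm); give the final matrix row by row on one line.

d: (1,-2) (-1,5) (5,-3) (5,-3) | e: (-1,4) (-1,4) (5,-3) (5,-3)

Row d: CM→(1,-2), CR→(-1,5), DM→(5,-3), DR→(5,-3)
Row e: CM→(-1,4), CR→(-1,4), DM→(5,-3), DR→(5,-3)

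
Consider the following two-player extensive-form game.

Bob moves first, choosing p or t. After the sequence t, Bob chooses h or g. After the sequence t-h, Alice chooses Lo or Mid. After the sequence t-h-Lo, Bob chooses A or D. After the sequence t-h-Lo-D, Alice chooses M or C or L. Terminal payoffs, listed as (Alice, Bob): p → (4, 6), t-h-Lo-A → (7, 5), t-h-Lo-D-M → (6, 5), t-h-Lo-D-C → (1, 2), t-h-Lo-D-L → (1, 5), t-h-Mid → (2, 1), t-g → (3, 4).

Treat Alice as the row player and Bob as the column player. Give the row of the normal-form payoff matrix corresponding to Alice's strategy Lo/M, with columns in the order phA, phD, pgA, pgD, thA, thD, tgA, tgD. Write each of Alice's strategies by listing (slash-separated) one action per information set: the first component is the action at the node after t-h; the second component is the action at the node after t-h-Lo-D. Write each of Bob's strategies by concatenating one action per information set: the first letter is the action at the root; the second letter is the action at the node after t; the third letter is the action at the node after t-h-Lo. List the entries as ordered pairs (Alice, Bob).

vs phA: Bob plays p → (4, 6)
vs phD: Bob plays p → (4, 6)
vs pgA: Bob plays p → (4, 6)
vs pgD: Bob plays p → (4, 6)
vs thA: Bob plays t → Bob plays h at [t] → Alice plays Lo at [t-h] → Bob plays A at [t-h-Lo] → (7, 5)
vs thD: Bob plays t → Bob plays h at [t] → Alice plays Lo at [t-h] → Bob plays D at [t-h-Lo] → Alice plays M at [t-h-Lo-D] → (6, 5)
vs tgA: Bob plays t → Bob plays g at [t] → (3, 4)
vs tgD: Bob plays t → Bob plays g at [t] → (3, 4)

(4,6) (4,6) (4,6) (4,6) (7,5) (6,5) (3,4) (3,4)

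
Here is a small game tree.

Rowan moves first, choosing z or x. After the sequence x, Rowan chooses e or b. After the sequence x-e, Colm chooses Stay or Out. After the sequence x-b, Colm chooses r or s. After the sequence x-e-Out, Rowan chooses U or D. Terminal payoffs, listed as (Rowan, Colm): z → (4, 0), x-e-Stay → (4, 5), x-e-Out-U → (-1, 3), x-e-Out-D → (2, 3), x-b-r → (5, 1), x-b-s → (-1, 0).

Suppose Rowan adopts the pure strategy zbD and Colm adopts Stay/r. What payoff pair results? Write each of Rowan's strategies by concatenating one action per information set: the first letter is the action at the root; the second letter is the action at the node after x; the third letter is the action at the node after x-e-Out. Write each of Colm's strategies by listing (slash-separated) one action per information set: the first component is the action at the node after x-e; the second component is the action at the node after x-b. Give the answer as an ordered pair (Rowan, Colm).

(4, 0)

Trace the play path from the root:
  Rowan plays z
→ terminal payoff (4, 0).
(Rowan's choice at the node after x is never reached on this path, so it doesn't affect the outcome.)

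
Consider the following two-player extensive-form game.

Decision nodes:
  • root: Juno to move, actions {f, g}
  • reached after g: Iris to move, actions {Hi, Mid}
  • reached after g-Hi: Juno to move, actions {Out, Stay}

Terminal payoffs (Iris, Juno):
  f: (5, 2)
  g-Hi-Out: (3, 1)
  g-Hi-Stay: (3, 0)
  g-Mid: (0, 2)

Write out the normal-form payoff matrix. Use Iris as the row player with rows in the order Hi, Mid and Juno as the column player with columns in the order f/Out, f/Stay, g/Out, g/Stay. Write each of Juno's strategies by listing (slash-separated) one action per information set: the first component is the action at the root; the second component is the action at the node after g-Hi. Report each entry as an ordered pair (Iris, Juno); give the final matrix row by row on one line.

        f/Out   f/Stay    g/Out   g/Stay
  Hi    (5,2)    (5,2)    (3,1)    (3,0)
 Mid    (5,2)    (5,2)    (0,2)    (0,2)

Hi: (5,2) (5,2) (3,1) (3,0) | Mid: (5,2) (5,2) (0,2) (0,2)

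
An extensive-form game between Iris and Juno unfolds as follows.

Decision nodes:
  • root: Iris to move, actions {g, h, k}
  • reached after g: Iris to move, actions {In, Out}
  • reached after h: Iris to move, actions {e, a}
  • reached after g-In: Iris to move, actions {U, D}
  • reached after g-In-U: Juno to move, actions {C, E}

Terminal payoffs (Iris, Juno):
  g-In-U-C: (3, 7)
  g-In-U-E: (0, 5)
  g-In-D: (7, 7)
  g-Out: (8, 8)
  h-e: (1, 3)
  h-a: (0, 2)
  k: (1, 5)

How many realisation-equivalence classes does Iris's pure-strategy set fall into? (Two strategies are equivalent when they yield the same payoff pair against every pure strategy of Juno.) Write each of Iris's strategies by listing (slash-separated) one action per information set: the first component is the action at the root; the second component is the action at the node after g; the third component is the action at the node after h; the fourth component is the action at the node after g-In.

Iris has 24 pure strategies: g/In/e/U, g/In/e/D, g/In/a/U, g/In/a/D, g/Out/e/U, g/Out/e/D, g/Out/a/U, g/Out/a/D, h/In/e/U, h/In/e/D, h/In/a/U, h/In/a/D, h/Out/e/U, h/Out/e/D, h/Out/a/U, h/Out/a/D, k/In/e/U, k/In/e/D, k/In/a/U, k/In/a/D, k/Out/e/U, k/Out/e/D, k/Out/a/U, k/Out/a/D. Columns: C, E.
{g/In/e/U, g/In/a/U} → row (3,7) (0,5)
{g/In/e/D, g/In/a/D} → row (7,7) (7,7)
{g/Out/e/U, g/Out/e/D, g/Out/a/U, g/Out/a/D} → row (8,8) (8,8)
{h/In/e/U, h/In/e/D, h/Out/e/U, h/Out/e/D} → row (1,3) (1,3)
{h/In/a/U, h/In/a/D, h/Out/a/U, h/Out/a/D} → row (0,2) (0,2)
{k/In/e/U, k/In/e/D, k/In/a/U, k/In/a/D, k/Out/e/U, k/Out/e/D, k/Out/a/U, k/Out/a/D} → row (1,5) (1,5)
That's 6 distinct rows out of 24 strategies.

6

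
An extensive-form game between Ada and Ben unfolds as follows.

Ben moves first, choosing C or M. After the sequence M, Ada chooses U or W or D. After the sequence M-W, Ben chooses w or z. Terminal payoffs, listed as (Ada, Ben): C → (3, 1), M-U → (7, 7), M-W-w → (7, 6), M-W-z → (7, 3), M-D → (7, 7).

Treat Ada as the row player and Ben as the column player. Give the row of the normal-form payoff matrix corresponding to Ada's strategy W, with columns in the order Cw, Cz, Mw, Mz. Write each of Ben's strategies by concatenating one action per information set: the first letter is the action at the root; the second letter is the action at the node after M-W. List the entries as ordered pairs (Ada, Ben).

(3,1) (3,1) (7,6) (7,3)

vs Cw: Ben plays C → (3, 1)
vs Cz: Ben plays C → (3, 1)
vs Mw: Ben plays M → Ada plays W at [M] → Ben plays w at [M-W] → (7, 6)
vs Mz: Ben plays M → Ada plays W at [M] → Ben plays z at [M-W] → (7, 3)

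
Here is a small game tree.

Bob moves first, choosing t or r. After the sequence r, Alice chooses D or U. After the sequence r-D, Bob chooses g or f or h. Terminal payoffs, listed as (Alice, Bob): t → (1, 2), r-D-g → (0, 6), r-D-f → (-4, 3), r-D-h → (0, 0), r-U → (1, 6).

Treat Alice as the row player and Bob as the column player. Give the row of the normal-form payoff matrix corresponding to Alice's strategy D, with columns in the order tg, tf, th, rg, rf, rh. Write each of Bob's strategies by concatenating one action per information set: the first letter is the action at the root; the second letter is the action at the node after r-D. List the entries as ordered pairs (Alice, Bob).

vs tg: Bob plays t → (1, 2)
vs tf: Bob plays t → (1, 2)
vs th: Bob plays t → (1, 2)
vs rg: Bob plays r → Alice plays D at [r] → Bob plays g at [r-D] → (0, 6)
vs rf: Bob plays r → Alice plays D at [r] → Bob plays f at [r-D] → (-4, 3)
vs rh: Bob plays r → Alice plays D at [r] → Bob plays h at [r-D] → (0, 0)

(1,2) (1,2) (1,2) (0,6) (-4,3) (0,0)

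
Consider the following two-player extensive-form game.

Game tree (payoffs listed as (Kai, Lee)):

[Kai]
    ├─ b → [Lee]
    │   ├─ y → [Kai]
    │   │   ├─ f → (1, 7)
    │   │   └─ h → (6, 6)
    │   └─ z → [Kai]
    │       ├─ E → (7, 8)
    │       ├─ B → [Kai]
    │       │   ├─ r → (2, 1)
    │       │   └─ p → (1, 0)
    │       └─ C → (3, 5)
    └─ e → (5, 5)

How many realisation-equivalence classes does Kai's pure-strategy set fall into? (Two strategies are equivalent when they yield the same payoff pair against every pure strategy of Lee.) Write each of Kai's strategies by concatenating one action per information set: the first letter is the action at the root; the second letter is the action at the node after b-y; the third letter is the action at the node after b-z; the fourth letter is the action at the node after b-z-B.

Kai has 24 pure strategies: bfEr, bfEp, bfBr, bfBp, bfCr, bfCp, bhEr, bhEp, bhBr, bhBp, bhCr, bhCp, efEr, efEp, efBr, efBp, efCr, efCp, ehEr, ehEp, ehBr, ehBp, ehCr, ehCp. Columns: y, z.
{bfEr, bfEp} → row (1,7) (7,8)
{bfBr} → row (1,7) (2,1)
{bfBp} → row (1,7) (1,0)
{bfCr, bfCp} → row (1,7) (3,5)
{bhEr, bhEp} → row (6,6) (7,8)
{bhBr} → row (6,6) (2,1)
{bhBp} → row (6,6) (1,0)
{bhCr, bhCp} → row (6,6) (3,5)
{efEr, efEp, efBr, efBp, efCr, efCp, ehEr, ehEp, ehBr, ehBp, ehCr, ehCp} → row (5,5) (5,5)
That's 9 distinct rows out of 24 strategies.

9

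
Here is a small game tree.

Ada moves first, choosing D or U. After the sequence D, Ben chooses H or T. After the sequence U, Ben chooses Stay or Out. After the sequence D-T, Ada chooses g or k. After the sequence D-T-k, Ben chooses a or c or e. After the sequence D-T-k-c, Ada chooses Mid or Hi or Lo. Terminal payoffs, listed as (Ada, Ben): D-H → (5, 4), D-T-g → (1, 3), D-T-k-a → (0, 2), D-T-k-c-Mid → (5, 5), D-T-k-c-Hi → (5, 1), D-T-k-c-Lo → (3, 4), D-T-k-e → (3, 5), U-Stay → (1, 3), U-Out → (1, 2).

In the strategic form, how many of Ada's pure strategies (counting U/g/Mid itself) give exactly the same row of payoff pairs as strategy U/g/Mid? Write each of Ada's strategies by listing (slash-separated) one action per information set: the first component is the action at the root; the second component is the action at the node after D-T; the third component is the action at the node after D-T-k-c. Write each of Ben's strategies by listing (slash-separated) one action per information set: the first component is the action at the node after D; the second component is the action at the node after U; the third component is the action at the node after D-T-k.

6

Row for U/g/Mid (columns H/Stay/a, H/Stay/c, H/Stay/e, H/Out/a, H/Out/c, H/Out/e, T/Stay/a, T/Stay/c, T/Stay/e, T/Out/a, T/Out/c, T/Out/e): (1,3) (1,3) (1,3) (1,2) (1,2) (1,2) (1,3) (1,3) (1,3) (1,2) (1,2) (1,2).
Under U/g/Mid, Ada's choice at the node after D-T and at the node after D-T-k-c can never be reached regardless of what Ben does, so varying those choices leaves every outcome unchanged.
Holding the reachable choices fixed and varying the unreachable ones freely already gives 2 × 3 = 6 equivalent strategies.
No other strategy reproduces this row, so those 6 are the full class: U/g/Mid, U/g/Hi, U/g/Lo, U/k/Mid, U/k/Hi, U/k/Lo.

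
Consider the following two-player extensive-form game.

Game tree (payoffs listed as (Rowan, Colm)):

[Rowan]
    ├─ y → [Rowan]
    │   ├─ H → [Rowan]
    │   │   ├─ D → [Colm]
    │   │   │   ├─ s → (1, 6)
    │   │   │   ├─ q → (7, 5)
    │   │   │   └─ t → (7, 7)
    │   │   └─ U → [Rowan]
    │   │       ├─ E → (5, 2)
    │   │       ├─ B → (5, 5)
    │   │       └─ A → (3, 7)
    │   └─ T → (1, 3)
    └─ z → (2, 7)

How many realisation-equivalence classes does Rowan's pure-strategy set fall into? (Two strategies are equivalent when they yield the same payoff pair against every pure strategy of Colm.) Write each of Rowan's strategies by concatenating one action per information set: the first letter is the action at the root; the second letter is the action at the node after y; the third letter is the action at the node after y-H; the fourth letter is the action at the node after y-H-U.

6

Rowan has 24 pure strategies: yHDE, yHDB, yHDA, yHUE, yHUB, yHUA, yTDE, yTDB, yTDA, yTUE, yTUB, yTUA, zHDE, zHDB, zHDA, zHUE, zHUB, zHUA, zTDE, zTDB, zTDA, zTUE, zTUB, zTUA. Columns: s, q, t.
{yHDE, yHDB, yHDA} → row (1,6) (7,5) (7,7)
{yHUE} → row (5,2) (5,2) (5,2)
{yHUB} → row (5,5) (5,5) (5,5)
{yHUA} → row (3,7) (3,7) (3,7)
{yTDE, yTDB, yTDA, yTUE, yTUB, yTUA} → row (1,3) (1,3) (1,3)
{zHDE, zHDB, zHDA, zHUE, zHUB, zHUA, zTDE, zTDB, zTDA, zTUE, zTUB, zTUA} → row (2,7) (2,7) (2,7)
That's 6 distinct rows out of 24 strategies.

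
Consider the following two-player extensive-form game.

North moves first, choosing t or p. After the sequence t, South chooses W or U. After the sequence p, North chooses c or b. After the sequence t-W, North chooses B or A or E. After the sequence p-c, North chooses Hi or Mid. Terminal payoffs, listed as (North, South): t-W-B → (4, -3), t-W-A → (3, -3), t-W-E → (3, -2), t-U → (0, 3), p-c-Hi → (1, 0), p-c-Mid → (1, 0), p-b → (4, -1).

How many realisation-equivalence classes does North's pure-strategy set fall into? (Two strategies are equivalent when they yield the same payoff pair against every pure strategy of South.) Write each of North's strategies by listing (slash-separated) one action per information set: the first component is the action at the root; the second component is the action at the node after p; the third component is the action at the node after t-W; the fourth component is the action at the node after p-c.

5

North has 24 pure strategies: t/c/B/Hi, t/c/B/Mid, t/c/A/Hi, t/c/A/Mid, t/c/E/Hi, t/c/E/Mid, t/b/B/Hi, t/b/B/Mid, t/b/A/Hi, t/b/A/Mid, t/b/E/Hi, t/b/E/Mid, p/c/B/Hi, p/c/B/Mid, p/c/A/Hi, p/c/A/Mid, p/c/E/Hi, p/c/E/Mid, p/b/B/Hi, p/b/B/Mid, p/b/A/Hi, p/b/A/Mid, p/b/E/Hi, p/b/E/Mid. Columns: W, U.
{t/c/B/Hi, t/c/B/Mid, t/b/B/Hi, t/b/B/Mid} → row (4,-3) (0,3)
{t/c/A/Hi, t/c/A/Mid, t/b/A/Hi, t/b/A/Mid} → row (3,-3) (0,3)
{t/c/E/Hi, t/c/E/Mid, t/b/E/Hi, t/b/E/Mid} → row (3,-2) (0,3)
{p/c/B/Hi, p/c/B/Mid, p/c/A/Hi, p/c/A/Mid, p/c/E/Hi, p/c/E/Mid} → row (1,0) (1,0)
{p/b/B/Hi, p/b/B/Mid, p/b/A/Hi, p/b/A/Mid, p/b/E/Hi, p/b/E/Mid} → row (4,-1) (4,-1)
That's 5 distinct rows out of 24 strategies.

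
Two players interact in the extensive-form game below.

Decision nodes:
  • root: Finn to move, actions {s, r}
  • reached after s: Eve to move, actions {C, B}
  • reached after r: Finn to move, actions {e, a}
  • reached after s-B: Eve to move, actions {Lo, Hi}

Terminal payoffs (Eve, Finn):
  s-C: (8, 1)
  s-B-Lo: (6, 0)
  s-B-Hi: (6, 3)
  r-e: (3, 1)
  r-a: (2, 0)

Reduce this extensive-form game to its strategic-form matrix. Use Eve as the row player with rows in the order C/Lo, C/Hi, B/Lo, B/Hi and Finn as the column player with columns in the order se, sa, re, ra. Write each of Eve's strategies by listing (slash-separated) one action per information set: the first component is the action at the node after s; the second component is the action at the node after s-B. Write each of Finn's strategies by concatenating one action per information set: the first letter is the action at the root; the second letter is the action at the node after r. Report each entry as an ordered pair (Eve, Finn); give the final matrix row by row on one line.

C/Lo: (8,1) (8,1) (3,1) (2,0) | C/Hi: (8,1) (8,1) (3,1) (2,0) | B/Lo: (6,0) (6,0) (3,1) (2,0) | B/Hi: (6,3) (6,3) (3,1) (2,0)

Row C/Lo: se→(8,1), sa→(8,1), re→(3,1), ra→(2,0)
Row C/Hi: se→(8,1), sa→(8,1), re→(3,1), ra→(2,0)
Row B/Lo: se→(6,0), sa→(6,0), re→(3,1), ra→(2,0)
Row B/Hi: se→(6,3), sa→(6,3), re→(3,1), ra→(2,0)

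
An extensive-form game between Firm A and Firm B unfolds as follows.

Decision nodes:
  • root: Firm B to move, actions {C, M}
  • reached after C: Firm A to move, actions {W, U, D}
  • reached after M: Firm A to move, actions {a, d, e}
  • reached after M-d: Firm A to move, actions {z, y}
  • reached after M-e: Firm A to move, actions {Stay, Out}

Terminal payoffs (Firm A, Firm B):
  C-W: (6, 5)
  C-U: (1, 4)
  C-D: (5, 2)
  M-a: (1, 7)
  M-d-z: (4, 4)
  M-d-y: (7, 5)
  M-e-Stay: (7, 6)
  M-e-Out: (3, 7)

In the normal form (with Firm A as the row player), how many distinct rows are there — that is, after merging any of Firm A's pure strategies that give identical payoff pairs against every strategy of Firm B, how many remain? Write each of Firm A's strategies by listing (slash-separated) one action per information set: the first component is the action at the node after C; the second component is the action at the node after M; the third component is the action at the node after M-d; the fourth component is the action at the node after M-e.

15

Firm A has 36 pure strategies: W/a/z/Stay, W/a/z/Out, W/a/y/Stay, W/a/y/Out, W/d/z/Stay, W/d/z/Out, W/d/y/Stay, W/d/y/Out, W/e/z/Stay, W/e/z/Out, W/e/y/Stay, W/e/y/Out, U/a/z/Stay, U/a/z/Out, U/a/y/Stay, U/a/y/Out, U/d/z/Stay, U/d/z/Out, U/d/y/Stay, U/d/y/Out, U/e/z/Stay, U/e/z/Out, U/e/y/Stay, U/e/y/Out, D/a/z/Stay, D/a/z/Out, D/a/y/Stay, D/a/y/Out, D/d/z/Stay, D/d/z/Out, D/d/y/Stay, D/d/y/Out, D/e/z/Stay, D/e/z/Out, D/e/y/Stay, D/e/y/Out. Columns: C, M.
{W/a/z/Stay, W/a/z/Out, W/a/y/Stay, W/a/y/Out} → row (6,5) (1,7)
{W/d/z/Stay, W/d/z/Out} → row (6,5) (4,4)
{W/d/y/Stay, W/d/y/Out} → row (6,5) (7,5)
{W/e/z/Stay, W/e/y/Stay} → row (6,5) (7,6)
{W/e/z/Out, W/e/y/Out} → row (6,5) (3,7)
{U/a/z/Stay, U/a/z/Out, U/a/y/Stay, U/a/y/Out} → row (1,4) (1,7)
{U/d/z/Stay, U/d/z/Out} → row (1,4) (4,4)
{U/d/y/Stay, U/d/y/Out} → row (1,4) (7,5)
{U/e/z/Stay, U/e/y/Stay} → row (1,4) (7,6)
{U/e/z/Out, U/e/y/Out} → row (1,4) (3,7)
{D/a/z/Stay, D/a/z/Out, D/a/y/Stay, D/a/y/Out} → row (5,2) (1,7)
{D/d/z/Stay, D/d/z/Out} → row (5,2) (4,4)
{D/d/y/Stay, D/d/y/Out} → row (5,2) (7,5)
{D/e/z/Stay, D/e/y/Stay} → row (5,2) (7,6)
{D/e/z/Out, D/e/y/Out} → row (5,2) (3,7)
That's 15 distinct rows out of 36 strategies.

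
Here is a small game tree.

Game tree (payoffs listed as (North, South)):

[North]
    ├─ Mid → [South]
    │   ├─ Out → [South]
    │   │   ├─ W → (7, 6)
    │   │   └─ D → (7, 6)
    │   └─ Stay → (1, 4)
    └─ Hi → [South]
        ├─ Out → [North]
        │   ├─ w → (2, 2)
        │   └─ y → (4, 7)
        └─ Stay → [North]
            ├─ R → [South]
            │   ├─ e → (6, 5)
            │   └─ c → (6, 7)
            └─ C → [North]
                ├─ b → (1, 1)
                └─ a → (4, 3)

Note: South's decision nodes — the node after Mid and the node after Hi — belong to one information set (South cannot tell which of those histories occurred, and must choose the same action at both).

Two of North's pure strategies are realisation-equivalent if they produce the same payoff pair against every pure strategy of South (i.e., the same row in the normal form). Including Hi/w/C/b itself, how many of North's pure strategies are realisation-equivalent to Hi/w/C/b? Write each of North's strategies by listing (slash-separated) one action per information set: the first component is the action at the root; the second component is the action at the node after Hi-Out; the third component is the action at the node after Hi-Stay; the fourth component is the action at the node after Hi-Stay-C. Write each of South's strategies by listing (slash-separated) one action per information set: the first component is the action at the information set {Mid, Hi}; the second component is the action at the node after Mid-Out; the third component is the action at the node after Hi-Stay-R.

1

Row for Hi/w/C/b (columns Out/W/e, Out/W/c, Out/D/e, Out/D/c, Stay/W/e, Stay/W/c, Stay/D/e, Stay/D/c): (2,2) (2,2) (2,2) (2,2) (1,1) (1,1) (1,1) (1,1).
Every one of North's information sets is on the play path for some reply by South when North follows Hi/w/C/b.
Changing the action at any of them therefore changes at least one column, so only Hi/w/C/b itself gives this row.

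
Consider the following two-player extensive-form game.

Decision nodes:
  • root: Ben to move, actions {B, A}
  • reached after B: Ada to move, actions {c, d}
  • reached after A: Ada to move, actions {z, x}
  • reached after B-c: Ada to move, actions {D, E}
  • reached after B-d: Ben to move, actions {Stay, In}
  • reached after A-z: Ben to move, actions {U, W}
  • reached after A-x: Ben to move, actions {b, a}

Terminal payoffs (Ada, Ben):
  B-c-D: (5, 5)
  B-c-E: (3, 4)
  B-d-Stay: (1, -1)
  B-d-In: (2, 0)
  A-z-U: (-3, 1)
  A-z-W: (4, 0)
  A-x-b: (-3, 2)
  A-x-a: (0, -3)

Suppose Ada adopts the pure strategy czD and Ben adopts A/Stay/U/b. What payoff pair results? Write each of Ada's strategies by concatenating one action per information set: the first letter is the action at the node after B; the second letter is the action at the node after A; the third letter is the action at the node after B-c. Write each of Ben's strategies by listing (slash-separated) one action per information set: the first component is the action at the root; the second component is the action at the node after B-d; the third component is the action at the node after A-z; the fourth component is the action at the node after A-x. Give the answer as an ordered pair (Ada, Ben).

(-3, 1)

Trace the play path from the root:
  Ben plays A
  Ada plays z at [A]
  Ben plays U at [A-z]
→ terminal payoff (-3, 1).
(Ada's choice at the node after B is never reached on this path, so it doesn't affect the outcome.)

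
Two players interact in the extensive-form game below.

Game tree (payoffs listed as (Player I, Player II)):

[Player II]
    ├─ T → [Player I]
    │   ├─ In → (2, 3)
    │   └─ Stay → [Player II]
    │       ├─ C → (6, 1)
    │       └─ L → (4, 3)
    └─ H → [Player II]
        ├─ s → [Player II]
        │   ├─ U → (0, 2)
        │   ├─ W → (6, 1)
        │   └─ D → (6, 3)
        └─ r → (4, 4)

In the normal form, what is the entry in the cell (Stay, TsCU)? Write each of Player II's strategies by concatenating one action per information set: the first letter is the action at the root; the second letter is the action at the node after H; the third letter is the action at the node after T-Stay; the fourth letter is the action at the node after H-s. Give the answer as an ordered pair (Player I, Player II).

Trace the play path from the root:
  Player II plays T
  Player I plays Stay at [T]
  Player II plays C at [T-Stay]
→ terminal payoff (6, 1).
(Player II's choice at the node after H is never reached on this path, so it doesn't affect the outcome.)

(6, 1)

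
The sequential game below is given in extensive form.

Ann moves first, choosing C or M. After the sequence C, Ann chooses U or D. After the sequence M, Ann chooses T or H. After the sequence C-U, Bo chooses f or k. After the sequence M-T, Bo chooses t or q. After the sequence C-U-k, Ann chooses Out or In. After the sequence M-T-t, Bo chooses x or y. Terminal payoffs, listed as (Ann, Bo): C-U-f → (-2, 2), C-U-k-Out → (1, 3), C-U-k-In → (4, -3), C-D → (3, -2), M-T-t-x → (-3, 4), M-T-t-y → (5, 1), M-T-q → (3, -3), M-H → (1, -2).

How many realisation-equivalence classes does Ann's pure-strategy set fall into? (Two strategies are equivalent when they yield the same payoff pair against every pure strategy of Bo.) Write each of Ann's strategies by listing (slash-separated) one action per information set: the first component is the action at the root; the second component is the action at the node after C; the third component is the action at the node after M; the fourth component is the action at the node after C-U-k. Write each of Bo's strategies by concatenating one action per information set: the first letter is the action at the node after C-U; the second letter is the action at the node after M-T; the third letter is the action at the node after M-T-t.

Ann has 16 pure strategies: C/U/T/Out, C/U/T/In, C/U/H/Out, C/U/H/In, C/D/T/Out, C/D/T/In, C/D/H/Out, C/D/H/In, M/U/T/Out, M/U/T/In, M/U/H/Out, M/U/H/In, M/D/T/Out, M/D/T/In, M/D/H/Out, M/D/H/In. Columns: ftx, fty, fqx, fqy, ktx, kty, kqx, kqy.
{C/U/T/Out, C/U/H/Out} → row (-2,2) (-2,2) (-2,2) (-2,2) (1,3) (1,3) (1,3) (1,3)
{C/U/T/In, C/U/H/In} → row (-2,2) (-2,2) (-2,2) (-2,2) (4,-3) (4,-3) (4,-3) (4,-3)
{C/D/T/Out, C/D/T/In, C/D/H/Out, C/D/H/In} → row (3,-2) (3,-2) (3,-2) (3,-2) (3,-2) (3,-2) (3,-2) (3,-2)
{M/U/T/Out, M/U/T/In, M/D/T/Out, M/D/T/In} → row (-3,4) (5,1) (3,-3) (3,-3) (-3,4) (5,1) (3,-3) (3,-3)
{M/U/H/Out, M/U/H/In, M/D/H/Out, M/D/H/In} → row (1,-2) (1,-2) (1,-2) (1,-2) (1,-2) (1,-2) (1,-2) (1,-2)
That's 5 distinct rows out of 16 strategies.

5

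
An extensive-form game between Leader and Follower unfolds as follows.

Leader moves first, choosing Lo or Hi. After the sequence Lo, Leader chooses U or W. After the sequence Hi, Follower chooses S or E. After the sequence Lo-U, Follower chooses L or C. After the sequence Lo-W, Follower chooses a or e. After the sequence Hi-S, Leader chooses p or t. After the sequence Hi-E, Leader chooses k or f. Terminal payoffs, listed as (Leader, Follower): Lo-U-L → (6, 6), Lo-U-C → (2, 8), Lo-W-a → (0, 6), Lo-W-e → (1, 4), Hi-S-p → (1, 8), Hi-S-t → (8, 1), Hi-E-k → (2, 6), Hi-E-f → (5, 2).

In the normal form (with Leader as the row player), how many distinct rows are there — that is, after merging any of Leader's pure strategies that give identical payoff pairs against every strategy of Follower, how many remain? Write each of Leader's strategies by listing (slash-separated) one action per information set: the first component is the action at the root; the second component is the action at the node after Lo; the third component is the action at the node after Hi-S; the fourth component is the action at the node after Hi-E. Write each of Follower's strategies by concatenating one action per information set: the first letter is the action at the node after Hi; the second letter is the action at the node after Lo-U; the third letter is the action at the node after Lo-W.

6

Leader has 16 pure strategies: Lo/U/p/k, Lo/U/p/f, Lo/U/t/k, Lo/U/t/f, Lo/W/p/k, Lo/W/p/f, Lo/W/t/k, Lo/W/t/f, Hi/U/p/k, Hi/U/p/f, Hi/U/t/k, Hi/U/t/f, Hi/W/p/k, Hi/W/p/f, Hi/W/t/k, Hi/W/t/f. Columns: SLa, SLe, SCa, SCe, ELa, ELe, ECa, ECe.
{Lo/U/p/k, Lo/U/p/f, Lo/U/t/k, Lo/U/t/f} → row (6,6) (6,6) (2,8) (2,8) (6,6) (6,6) (2,8) (2,8)
{Lo/W/p/k, Lo/W/p/f, Lo/W/t/k, Lo/W/t/f} → row (0,6) (1,4) (0,6) (1,4) (0,6) (1,4) (0,6) (1,4)
{Hi/U/p/k, Hi/W/p/k} → row (1,8) (1,8) (1,8) (1,8) (2,6) (2,6) (2,6) (2,6)
{Hi/U/p/f, Hi/W/p/f} → row (1,8) (1,8) (1,8) (1,8) (5,2) (5,2) (5,2) (5,2)
{Hi/U/t/k, Hi/W/t/k} → row (8,1) (8,1) (8,1) (8,1) (2,6) (2,6) (2,6) (2,6)
{Hi/U/t/f, Hi/W/t/f} → row (8,1) (8,1) (8,1) (8,1) (5,2) (5,2) (5,2) (5,2)
That's 6 distinct rows out of 16 strategies.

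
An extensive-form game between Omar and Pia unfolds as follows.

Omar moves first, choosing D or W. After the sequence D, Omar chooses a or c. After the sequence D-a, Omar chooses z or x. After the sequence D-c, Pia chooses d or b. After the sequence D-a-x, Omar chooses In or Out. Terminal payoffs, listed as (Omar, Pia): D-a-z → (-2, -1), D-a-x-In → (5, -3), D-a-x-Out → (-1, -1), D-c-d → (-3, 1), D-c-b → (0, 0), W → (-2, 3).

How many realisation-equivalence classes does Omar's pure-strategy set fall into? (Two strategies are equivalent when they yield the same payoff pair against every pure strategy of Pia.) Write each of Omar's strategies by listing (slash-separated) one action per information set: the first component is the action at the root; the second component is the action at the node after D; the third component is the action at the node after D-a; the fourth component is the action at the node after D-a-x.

Omar has 16 pure strategies: D/a/z/In, D/a/z/Out, D/a/x/In, D/a/x/Out, D/c/z/In, D/c/z/Out, D/c/x/In, D/c/x/Out, W/a/z/In, W/a/z/Out, W/a/x/In, W/a/x/Out, W/c/z/In, W/c/z/Out, W/c/x/In, W/c/x/Out. Columns: d, b.
{D/a/z/In, D/a/z/Out} → row (-2,-1) (-2,-1)
{D/a/x/In} → row (5,-3) (5,-3)
{D/a/x/Out} → row (-1,-1) (-1,-1)
{D/c/z/In, D/c/z/Out, D/c/x/In, D/c/x/Out} → row (-3,1) (0,0)
{W/a/z/In, W/a/z/Out, W/a/x/In, W/a/x/Out, W/c/z/In, W/c/z/Out, W/c/x/In, W/c/x/Out} → row (-2,3) (-2,3)
That's 5 distinct rows out of 16 strategies.

5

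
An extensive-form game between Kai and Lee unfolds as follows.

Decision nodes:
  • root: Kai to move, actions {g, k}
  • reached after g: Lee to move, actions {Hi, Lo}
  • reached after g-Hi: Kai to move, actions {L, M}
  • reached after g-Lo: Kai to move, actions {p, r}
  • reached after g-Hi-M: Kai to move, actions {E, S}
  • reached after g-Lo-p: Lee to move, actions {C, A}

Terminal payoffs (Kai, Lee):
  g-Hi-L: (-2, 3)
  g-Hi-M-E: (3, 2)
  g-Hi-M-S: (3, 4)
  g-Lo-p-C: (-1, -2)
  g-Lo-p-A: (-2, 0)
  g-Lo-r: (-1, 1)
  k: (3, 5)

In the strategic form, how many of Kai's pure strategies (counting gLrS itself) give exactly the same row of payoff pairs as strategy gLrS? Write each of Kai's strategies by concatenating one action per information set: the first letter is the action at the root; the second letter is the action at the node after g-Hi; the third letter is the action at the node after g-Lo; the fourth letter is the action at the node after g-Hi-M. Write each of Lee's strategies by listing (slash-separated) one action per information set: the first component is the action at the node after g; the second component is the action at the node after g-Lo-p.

Row for gLrS (columns Hi/C, Hi/A, Lo/C, Lo/A): (-2,3) (-2,3) (-1,1) (-1,1).
Under gLrS, Kai's choice at the node after g-Hi-M can never be reached regardless of what Lee does, so varying those choices leaves every outcome unchanged.
Holding the reachable choices fixed and varying the unreachable one freely already gives 2 equivalent strategies.
No other strategy reproduces this row, so those 2 are the full class: gLrE, gLrS.

2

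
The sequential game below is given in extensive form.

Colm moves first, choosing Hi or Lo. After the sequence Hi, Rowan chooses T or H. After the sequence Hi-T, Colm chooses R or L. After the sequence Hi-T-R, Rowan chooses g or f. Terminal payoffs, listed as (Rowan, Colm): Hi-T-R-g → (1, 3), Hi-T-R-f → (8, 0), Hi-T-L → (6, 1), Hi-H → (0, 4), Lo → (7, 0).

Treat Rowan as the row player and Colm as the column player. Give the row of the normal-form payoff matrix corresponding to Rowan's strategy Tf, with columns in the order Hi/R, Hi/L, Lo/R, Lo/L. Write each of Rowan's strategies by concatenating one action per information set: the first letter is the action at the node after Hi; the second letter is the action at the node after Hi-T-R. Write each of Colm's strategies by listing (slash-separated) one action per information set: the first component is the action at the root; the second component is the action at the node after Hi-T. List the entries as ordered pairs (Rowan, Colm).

vs Hi/R: Colm plays Hi → Rowan plays T at [Hi] → Colm plays R at [Hi-T] → Rowan plays f at [Hi-T-R] → (8, 0)
vs Hi/L: Colm plays Hi → Rowan plays T at [Hi] → Colm plays L at [Hi-T] → (6, 1)
vs Lo/R: Colm plays Lo → (7, 0)
vs Lo/L: Colm plays Lo → (7, 0)

(8,0) (6,1) (7,0) (7,0)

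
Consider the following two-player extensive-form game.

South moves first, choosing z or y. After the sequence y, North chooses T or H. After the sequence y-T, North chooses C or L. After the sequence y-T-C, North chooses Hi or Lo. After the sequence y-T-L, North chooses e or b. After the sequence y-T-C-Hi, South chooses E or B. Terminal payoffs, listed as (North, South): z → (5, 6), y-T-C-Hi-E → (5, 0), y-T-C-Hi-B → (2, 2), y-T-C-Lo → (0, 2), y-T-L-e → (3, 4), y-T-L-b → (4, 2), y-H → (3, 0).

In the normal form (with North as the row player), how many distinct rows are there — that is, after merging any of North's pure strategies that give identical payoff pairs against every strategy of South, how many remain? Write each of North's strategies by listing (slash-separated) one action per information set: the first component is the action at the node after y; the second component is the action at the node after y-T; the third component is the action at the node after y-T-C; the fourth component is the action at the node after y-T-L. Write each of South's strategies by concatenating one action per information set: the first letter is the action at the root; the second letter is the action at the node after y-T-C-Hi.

5

North has 16 pure strategies: T/C/Hi/e, T/C/Hi/b, T/C/Lo/e, T/C/Lo/b, T/L/Hi/e, T/L/Hi/b, T/L/Lo/e, T/L/Lo/b, H/C/Hi/e, H/C/Hi/b, H/C/Lo/e, H/C/Lo/b, H/L/Hi/e, H/L/Hi/b, H/L/Lo/e, H/L/Lo/b. Columns: zE, zB, yE, yB.
{T/C/Hi/e, T/C/Hi/b} → row (5,6) (5,6) (5,0) (2,2)
{T/C/Lo/e, T/C/Lo/b} → row (5,6) (5,6) (0,2) (0,2)
{T/L/Hi/e, T/L/Lo/e} → row (5,6) (5,6) (3,4) (3,4)
{T/L/Hi/b, T/L/Lo/b} → row (5,6) (5,6) (4,2) (4,2)
{H/C/Hi/e, H/C/Hi/b, H/C/Lo/e, H/C/Lo/b, H/L/Hi/e, H/L/Hi/b, H/L/Lo/e, H/L/Lo/b} → row (5,6) (5,6) (3,0) (3,0)
That's 5 distinct rows out of 16 strategies.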